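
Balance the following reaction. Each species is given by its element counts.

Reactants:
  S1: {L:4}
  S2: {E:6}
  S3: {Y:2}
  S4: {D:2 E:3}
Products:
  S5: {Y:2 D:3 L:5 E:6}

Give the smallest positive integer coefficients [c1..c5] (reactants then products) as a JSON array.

Coefficients: [5, 1, 4, 6, 4]

Y: 5·0+1·0+4·2+6·0 = 8 | 4·2 = 8
D: 5·0+1·0+4·0+6·2 = 12 | 4·3 = 12
L: 5·4+1·0+4·0+6·0 = 20 | 4·5 = 20
E: 5·0+1·6+4·0+6·3 = 24 | 4·6 = 24
gcd(5,1,4,6,4) = 1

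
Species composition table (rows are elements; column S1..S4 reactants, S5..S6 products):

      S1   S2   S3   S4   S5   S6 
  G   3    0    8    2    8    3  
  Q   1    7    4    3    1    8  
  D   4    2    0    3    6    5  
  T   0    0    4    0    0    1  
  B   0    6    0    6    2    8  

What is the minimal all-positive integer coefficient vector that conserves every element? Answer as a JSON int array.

Coefficients: [4, 2, 1, 4, 2, 4]

G: 4·3+2·0+1·8+4·2 = 28 | 2·8+4·3 = 28
Q: 4·1+2·7+1·4+4·3 = 34 | 2·1+4·8 = 34
D: 4·4+2·2+1·0+4·3 = 32 | 2·6+4·5 = 32
T: 4·0+2·0+1·4+4·0 = 4 | 2·0+4·1 = 4
B: 4·0+2·6+1·0+4·6 = 36 | 2·2+4·8 = 36
gcd(4,2,1,4,2,4) = 1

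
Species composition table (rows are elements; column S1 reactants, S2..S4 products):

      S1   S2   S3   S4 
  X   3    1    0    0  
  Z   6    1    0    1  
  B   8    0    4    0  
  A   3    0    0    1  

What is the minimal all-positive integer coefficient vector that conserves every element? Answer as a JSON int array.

Coefficients: [1, 3, 2, 3]

X: 1·3 = 3 | 3·1+2·0+3·0 = 3
Z: 1·6 = 6 | 3·1+2·0+3·1 = 6
B: 1·8 = 8 | 3·0+2·4+3·0 = 8
A: 1·3 = 3 | 3·0+2·0+3·1 = 3
gcd(1,3,2,3) = 1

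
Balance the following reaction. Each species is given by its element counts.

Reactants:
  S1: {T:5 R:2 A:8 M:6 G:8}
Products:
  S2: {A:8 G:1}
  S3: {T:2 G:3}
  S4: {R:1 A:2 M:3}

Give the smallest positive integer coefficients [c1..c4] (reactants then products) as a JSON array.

T: 2·5 = 10 | 1·0+5·2+4·0 = 10
R: 2·2 = 4 | 1·0+5·0+4·1 = 4
A: 2·8 = 16 | 1·8+5·0+4·2 = 16
M: 2·6 = 12 | 1·0+5·0+4·3 = 12
G: 2·8 = 16 | 1·1+5·3+4·0 = 16
gcd(2,1,5,4) = 1

Coefficients: [2, 1, 5, 4]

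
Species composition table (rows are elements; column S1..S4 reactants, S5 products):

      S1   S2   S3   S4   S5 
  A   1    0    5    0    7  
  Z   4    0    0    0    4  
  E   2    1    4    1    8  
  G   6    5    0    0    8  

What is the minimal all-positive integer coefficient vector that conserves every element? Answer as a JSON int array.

Coefficients: [5, 2, 6, 4, 5]

A: 5·1+2·0+6·5+4·0 = 35 | 5·7 = 35
Z: 5·4+2·0+6·0+4·0 = 20 | 5·4 = 20
E: 5·2+2·1+6·4+4·1 = 40 | 5·8 = 40
G: 5·6+2·5+6·0+4·0 = 40 | 5·8 = 40
gcd(5,2,6,4,5) = 1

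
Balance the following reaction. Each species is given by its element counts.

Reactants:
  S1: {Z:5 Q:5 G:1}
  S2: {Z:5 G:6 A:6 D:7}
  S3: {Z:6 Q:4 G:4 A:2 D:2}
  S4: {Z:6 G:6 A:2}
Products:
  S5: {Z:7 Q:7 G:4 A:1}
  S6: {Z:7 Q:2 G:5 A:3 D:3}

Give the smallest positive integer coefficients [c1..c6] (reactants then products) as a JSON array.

Z: 3·5+1·5+4·6+2·6 = 56 | 3·7+5·7 = 56
Q: 3·5+1·0+4·4+2·0 = 31 | 3·7+5·2 = 31
G: 3·1+1·6+4·4+2·6 = 37 | 3·4+5·5 = 37
A: 3·0+1·6+4·2+2·2 = 18 | 3·1+5·3 = 18
D: 3·0+1·7+4·2+2·0 = 15 | 3·0+5·3 = 15
gcd(3,1,4,2,3,5) = 1

Coefficients: [3, 1, 4, 2, 3, 5]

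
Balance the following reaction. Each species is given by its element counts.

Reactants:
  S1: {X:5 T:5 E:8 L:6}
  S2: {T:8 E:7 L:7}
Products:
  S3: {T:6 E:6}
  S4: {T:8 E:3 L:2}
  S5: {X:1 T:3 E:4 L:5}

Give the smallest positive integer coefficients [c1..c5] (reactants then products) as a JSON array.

Coefficients: [1, 3, 1, 1, 5]

X: 1·5+3·0 = 5 | 1·0+1·0+5·1 = 5
T: 1·5+3·8 = 29 | 1·6+1·8+5·3 = 29
E: 1·8+3·7 = 29 | 1·6+1·3+5·4 = 29
L: 1·6+3·7 = 27 | 1·0+1·2+5·5 = 27
gcd(1,3,1,1,5) = 1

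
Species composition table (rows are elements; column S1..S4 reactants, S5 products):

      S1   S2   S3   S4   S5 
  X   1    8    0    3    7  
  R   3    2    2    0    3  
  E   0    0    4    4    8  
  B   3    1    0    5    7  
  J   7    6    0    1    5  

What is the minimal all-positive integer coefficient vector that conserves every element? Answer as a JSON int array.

X: 1·1+2·8+4·0+6·3 = 35 | 5·7 = 35
R: 1·3+2·2+4·2+6·0 = 15 | 5·3 = 15
E: 1·0+2·0+4·4+6·4 = 40 | 5·8 = 40
B: 1·3+2·1+4·0+6·5 = 35 | 5·7 = 35
J: 1·7+2·6+4·0+6·1 = 25 | 5·5 = 25
gcd(1,2,4,6,5) = 1

Coefficients: [1, 2, 4, 6, 5]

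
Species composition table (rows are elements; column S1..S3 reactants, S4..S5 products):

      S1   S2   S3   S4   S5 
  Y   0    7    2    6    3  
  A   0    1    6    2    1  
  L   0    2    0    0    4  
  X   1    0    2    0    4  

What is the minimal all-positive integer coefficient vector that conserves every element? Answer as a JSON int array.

Y: 6·0+4·7+1·2 = 30 | 4·6+2·3 = 30
A: 6·0+4·1+1·6 = 10 | 4·2+2·1 = 10
L: 6·0+4·2+1·0 = 8 | 4·0+2·4 = 8
X: 6·1+4·0+1·2 = 8 | 4·0+2·4 = 8
gcd(6,4,1,4,2) = 1

Coefficients: [6, 4, 1, 4, 2]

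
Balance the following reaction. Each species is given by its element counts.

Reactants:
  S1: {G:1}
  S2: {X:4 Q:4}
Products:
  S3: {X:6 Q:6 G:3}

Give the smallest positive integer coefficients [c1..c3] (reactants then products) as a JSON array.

Coefficients: [6, 3, 2]

X: 6·0+3·4 = 12 | 2·6 = 12
Q: 6·0+3·4 = 12 | 2·6 = 12
G: 6·1+3·0 = 6 | 2·3 = 6
gcd(6,3,2) = 1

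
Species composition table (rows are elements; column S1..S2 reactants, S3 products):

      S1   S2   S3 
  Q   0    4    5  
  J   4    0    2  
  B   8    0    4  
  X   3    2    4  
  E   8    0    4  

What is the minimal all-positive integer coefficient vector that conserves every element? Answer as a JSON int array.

Coefficients: [2, 5, 4]

Q: 2·0+5·4 = 20 | 4·5 = 20
J: 2·4+5·0 = 8 | 4·2 = 8
B: 2·8+5·0 = 16 | 4·4 = 16
X: 2·3+5·2 = 16 | 4·4 = 16
E: 2·8+5·0 = 16 | 4·4 = 16
gcd(2,5,4) = 1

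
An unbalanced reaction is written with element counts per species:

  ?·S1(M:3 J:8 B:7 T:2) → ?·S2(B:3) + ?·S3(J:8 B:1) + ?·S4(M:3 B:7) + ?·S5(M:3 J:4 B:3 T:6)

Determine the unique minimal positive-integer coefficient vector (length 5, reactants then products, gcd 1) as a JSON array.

Coefficients: [6, 1, 5, 4, 2]

M: 6·3 = 18 | 1·0+5·0+4·3+2·3 = 18
J: 6·8 = 48 | 1·0+5·8+4·0+2·4 = 48
B: 6·7 = 42 | 1·3+5·1+4·7+2·3 = 42
T: 6·2 = 12 | 1·0+5·0+4·0+2·6 = 12
gcd(6,1,5,4,2) = 1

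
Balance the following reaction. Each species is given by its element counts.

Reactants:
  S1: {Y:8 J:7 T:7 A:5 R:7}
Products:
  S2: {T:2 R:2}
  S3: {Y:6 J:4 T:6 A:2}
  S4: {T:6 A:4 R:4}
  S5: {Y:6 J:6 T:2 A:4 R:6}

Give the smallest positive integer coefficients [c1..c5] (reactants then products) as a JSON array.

Coefficients: [6, 4, 3, 1, 5]

Y: 6·8 = 48 | 4·0+3·6+1·0+5·6 = 48
J: 6·7 = 42 | 4·0+3·4+1·0+5·6 = 42
T: 6·7 = 42 | 4·2+3·6+1·6+5·2 = 42
A: 6·5 = 30 | 4·0+3·2+1·4+5·4 = 30
R: 6·7 = 42 | 4·2+3·0+1·4+5·6 = 42
gcd(6,4,3,1,5) = 1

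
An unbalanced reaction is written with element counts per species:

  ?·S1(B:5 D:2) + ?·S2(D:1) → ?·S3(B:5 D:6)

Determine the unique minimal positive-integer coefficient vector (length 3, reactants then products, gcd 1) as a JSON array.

B: 1·5+4·0 = 5 | 1·5 = 5
D: 1·2+4·1 = 6 | 1·6 = 6
gcd(1,4,1) = 1

Coefficients: [1, 4, 1]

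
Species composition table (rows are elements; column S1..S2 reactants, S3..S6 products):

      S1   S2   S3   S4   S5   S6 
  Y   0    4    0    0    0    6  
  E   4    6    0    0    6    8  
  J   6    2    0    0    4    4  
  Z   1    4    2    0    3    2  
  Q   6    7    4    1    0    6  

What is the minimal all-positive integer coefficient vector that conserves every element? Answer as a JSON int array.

Coefficients: [1, 3, 3, 3, 1, 2]

Y: 1·0+3·4 = 12 | 3·0+3·0+1·0+2·6 = 12
E: 1·4+3·6 = 22 | 3·0+3·0+1·6+2·8 = 22
J: 1·6+3·2 = 12 | 3·0+3·0+1·4+2·4 = 12
Z: 1·1+3·4 = 13 | 3·2+3·0+1·3+2·2 = 13
Q: 1·6+3·7 = 27 | 3·4+3·1+1·0+2·6 = 27
gcd(1,3,3,3,1,2) = 1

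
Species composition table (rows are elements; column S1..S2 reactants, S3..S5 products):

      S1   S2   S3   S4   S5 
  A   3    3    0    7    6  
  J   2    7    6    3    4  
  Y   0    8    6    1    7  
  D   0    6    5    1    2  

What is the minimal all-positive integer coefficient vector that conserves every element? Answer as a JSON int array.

A: 4·3+5·3 = 27 | 5·0+3·7+1·6 = 27
J: 4·2+5·7 = 43 | 5·6+3·3+1·4 = 43
Y: 4·0+5·8 = 40 | 5·6+3·1+1·7 = 40
D: 4·0+5·6 = 30 | 5·5+3·1+1·2 = 30
gcd(4,5,5,3,1) = 1

Coefficients: [4, 5, 5, 3, 1]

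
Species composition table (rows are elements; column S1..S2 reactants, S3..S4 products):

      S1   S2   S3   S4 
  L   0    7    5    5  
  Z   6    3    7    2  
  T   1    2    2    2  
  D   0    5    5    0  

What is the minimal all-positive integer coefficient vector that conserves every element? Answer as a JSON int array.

Coefficients: [4, 5, 5, 2]

L: 4·0+5·7 = 35 | 5·5+2·5 = 35
Z: 4·6+5·3 = 39 | 5·7+2·2 = 39
T: 4·1+5·2 = 14 | 5·2+2·2 = 14
D: 4·0+5·5 = 25 | 5·5+2·0 = 25
gcd(4,5,5,2) = 1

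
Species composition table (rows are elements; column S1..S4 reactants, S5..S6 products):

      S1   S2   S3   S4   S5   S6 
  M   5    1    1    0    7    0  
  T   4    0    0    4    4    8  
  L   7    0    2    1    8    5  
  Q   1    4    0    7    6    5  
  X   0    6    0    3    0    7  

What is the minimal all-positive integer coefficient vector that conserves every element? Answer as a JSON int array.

Coefficients: [6, 1, 4, 5, 5, 3]

M: 6·5+1·1+4·1+5·0 = 35 | 5·7+3·0 = 35
T: 6·4+1·0+4·0+5·4 = 44 | 5·4+3·8 = 44
L: 6·7+1·0+4·2+5·1 = 55 | 5·8+3·5 = 55
Q: 6·1+1·4+4·0+5·7 = 45 | 5·6+3·5 = 45
X: 6·0+1·6+4·0+5·3 = 21 | 5·0+3·7 = 21
gcd(6,1,4,5,5,3) = 1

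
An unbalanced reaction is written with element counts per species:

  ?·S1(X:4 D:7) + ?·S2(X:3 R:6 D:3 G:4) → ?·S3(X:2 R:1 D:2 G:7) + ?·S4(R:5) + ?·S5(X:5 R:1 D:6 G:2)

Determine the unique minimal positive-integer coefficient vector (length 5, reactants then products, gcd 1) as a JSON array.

X: 1·4+5·3 = 19 | 2·2+5·0+3·5 = 19
R: 1·0+5·6 = 30 | 2·1+5·5+3·1 = 30
D: 1·7+5·3 = 22 | 2·2+5·0+3·6 = 22
G: 1·0+5·4 = 20 | 2·7+5·0+3·2 = 20
gcd(1,5,2,5,3) = 1

Coefficients: [1, 5, 2, 5, 3]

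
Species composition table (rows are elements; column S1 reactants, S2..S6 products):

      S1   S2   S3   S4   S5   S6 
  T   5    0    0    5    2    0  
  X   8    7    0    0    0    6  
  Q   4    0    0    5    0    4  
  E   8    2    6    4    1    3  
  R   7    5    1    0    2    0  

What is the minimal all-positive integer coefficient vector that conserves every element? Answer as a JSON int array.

T: 6·5 = 30 | 6·0+2·0+4·5+5·2+1·0 = 30
X: 6·8 = 48 | 6·7+2·0+4·0+5·0+1·6 = 48
Q: 6·4 = 24 | 6·0+2·0+4·5+5·0+1·4 = 24
E: 6·8 = 48 | 6·2+2·6+4·4+5·1+1·3 = 48
R: 6·7 = 42 | 6·5+2·1+4·0+5·2+1·0 = 42
gcd(6,6,2,4,5,1) = 1

Coefficients: [6, 6, 2, 4, 5, 1]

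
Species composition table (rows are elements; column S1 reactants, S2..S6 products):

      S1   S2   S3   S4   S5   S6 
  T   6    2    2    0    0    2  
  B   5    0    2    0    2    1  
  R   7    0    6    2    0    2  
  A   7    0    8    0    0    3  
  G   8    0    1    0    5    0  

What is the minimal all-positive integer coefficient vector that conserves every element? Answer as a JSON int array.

Coefficients: [2, 3, 1, 2, 3, 2]

T: 2·6 = 12 | 3·2+1·2+2·0+3·0+2·2 = 12
B: 2·5 = 10 | 3·0+1·2+2·0+3·2+2·1 = 10
R: 2·7 = 14 | 3·0+1·6+2·2+3·0+2·2 = 14
A: 2·7 = 14 | 3·0+1·8+2·0+3·0+2·3 = 14
G: 2·8 = 16 | 3·0+1·1+2·0+3·5+2·0 = 16
gcd(2,3,1,2,3,2) = 1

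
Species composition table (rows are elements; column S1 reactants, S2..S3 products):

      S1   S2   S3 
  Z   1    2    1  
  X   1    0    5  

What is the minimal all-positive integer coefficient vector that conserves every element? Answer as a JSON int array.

Coefficients: [5, 2, 1]

Z: 5·1 = 5 | 2·2+1·1 = 5
X: 5·1 = 5 | 2·0+1·5 = 5
gcd(5,2,1) = 1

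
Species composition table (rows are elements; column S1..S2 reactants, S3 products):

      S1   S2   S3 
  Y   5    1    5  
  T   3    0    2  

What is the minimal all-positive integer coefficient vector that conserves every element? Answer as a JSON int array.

Coefficients: [2, 5, 3]

Y: 2·5+5·1 = 15 | 3·5 = 15
T: 2·3+5·0 = 6 | 3·2 = 6
gcd(2,5,3) = 1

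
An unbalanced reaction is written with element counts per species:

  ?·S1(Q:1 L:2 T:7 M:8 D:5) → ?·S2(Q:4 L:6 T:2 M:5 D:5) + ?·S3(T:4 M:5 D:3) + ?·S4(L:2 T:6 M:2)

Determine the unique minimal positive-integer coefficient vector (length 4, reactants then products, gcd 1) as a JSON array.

Coefficients: [4, 1, 5, 1]

Q: 4·1 = 4 | 1·4+5·0+1·0 = 4
L: 4·2 = 8 | 1·6+5·0+1·2 = 8
T: 4·7 = 28 | 1·2+5·4+1·6 = 28
M: 4·8 = 32 | 1·5+5·5+1·2 = 32
D: 4·5 = 20 | 1·5+5·3+1·0 = 20
gcd(4,1,5,1) = 1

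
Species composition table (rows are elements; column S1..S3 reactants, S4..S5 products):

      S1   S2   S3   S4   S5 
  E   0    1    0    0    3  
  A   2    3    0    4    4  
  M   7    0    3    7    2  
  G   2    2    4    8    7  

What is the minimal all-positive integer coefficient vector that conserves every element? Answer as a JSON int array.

Coefficients: [1, 6, 6, 3, 2]

E: 1·0+6·1+6·0 = 6 | 3·0+2·3 = 6
A: 1·2+6·3+6·0 = 20 | 3·4+2·4 = 20
M: 1·7+6·0+6·3 = 25 | 3·7+2·2 = 25
G: 1·2+6·2+6·4 = 38 | 3·8+2·7 = 38
gcd(1,6,6,3,2) = 1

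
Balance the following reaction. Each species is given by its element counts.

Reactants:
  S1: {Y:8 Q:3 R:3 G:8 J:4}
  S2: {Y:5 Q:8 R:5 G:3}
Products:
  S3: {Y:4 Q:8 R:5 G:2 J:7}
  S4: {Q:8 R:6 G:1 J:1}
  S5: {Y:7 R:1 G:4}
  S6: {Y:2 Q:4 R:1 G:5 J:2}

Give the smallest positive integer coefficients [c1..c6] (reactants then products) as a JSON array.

Y: 4·8+4·5 = 52 | 1·4+3·0+6·7+3·2 = 52
Q: 4·3+4·8 = 44 | 1·8+3·8+6·0+3·4 = 44
R: 4·3+4·5 = 32 | 1·5+3·6+6·1+3·1 = 32
G: 4·8+4·3 = 44 | 1·2+3·1+6·4+3·5 = 44
J: 4·4+4·0 = 16 | 1·7+3·1+6·0+3·2 = 16
gcd(4,4,1,3,6,3) = 1

Coefficients: [4, 4, 1, 3, 6, 3]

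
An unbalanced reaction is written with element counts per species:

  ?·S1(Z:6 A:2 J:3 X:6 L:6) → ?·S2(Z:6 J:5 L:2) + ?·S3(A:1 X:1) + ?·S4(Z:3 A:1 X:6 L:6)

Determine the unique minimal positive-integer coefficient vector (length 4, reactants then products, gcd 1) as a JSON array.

Coefficients: [5, 3, 6, 4]

Z: 5·6 = 30 | 3·6+6·0+4·3 = 30
A: 5·2 = 10 | 3·0+6·1+4·1 = 10
J: 5·3 = 15 | 3·5+6·0+4·0 = 15
X: 5·6 = 30 | 3·0+6·1+4·6 = 30
L: 5·6 = 30 | 3·2+6·0+4·6 = 30
gcd(5,3,6,4) = 1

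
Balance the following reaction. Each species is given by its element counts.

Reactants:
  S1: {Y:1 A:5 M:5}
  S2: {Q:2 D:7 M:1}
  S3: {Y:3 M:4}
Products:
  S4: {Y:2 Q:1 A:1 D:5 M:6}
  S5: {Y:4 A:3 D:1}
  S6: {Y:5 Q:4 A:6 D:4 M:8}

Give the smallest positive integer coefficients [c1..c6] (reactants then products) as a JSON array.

Coefficients: [3, 5, 6, 6, 1, 1]

Y: 3·1+5·0+6·3 = 21 | 6·2+1·4+1·5 = 21
Q: 3·0+5·2+6·0 = 10 | 6·1+1·0+1·4 = 10
A: 3·5+5·0+6·0 = 15 | 6·1+1·3+1·6 = 15
D: 3·0+5·7+6·0 = 35 | 6·5+1·1+1·4 = 35
M: 3·5+5·1+6·4 = 44 | 6·6+1·0+1·8 = 44
gcd(3,5,6,6,1,1) = 1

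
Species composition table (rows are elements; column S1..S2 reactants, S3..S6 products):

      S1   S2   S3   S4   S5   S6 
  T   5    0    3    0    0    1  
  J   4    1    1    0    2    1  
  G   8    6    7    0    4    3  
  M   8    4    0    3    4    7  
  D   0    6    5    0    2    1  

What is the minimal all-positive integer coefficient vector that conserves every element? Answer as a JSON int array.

T: 2·5+4·0 = 10 | 3·3+3·0+4·0+1·1 = 10
J: 2·4+4·1 = 12 | 3·1+3·0+4·2+1·1 = 12
G: 2·8+4·6 = 40 | 3·7+3·0+4·4+1·3 = 40
M: 2·8+4·4 = 32 | 3·0+3·3+4·4+1·7 = 32
D: 2·0+4·6 = 24 | 3·5+3·0+4·2+1·1 = 24
gcd(2,4,3,3,4,1) = 1

Coefficients: [2, 4, 3, 3, 4, 1]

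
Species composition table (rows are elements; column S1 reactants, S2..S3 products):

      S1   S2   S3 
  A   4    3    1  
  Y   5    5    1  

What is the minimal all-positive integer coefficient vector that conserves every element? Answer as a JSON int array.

A: 2·4 = 8 | 1·3+5·1 = 8
Y: 2·5 = 10 | 1·5+5·1 = 10
gcd(2,1,5) = 1

Coefficients: [2, 1, 5]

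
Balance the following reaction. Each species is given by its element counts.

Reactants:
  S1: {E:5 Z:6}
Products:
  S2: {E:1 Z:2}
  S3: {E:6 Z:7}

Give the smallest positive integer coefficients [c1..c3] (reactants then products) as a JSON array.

Coefficients: [5, 1, 4]

E: 5·5 = 25 | 1·1+4·6 = 25
Z: 5·6 = 30 | 1·2+4·7 = 30
gcd(5,1,4) = 1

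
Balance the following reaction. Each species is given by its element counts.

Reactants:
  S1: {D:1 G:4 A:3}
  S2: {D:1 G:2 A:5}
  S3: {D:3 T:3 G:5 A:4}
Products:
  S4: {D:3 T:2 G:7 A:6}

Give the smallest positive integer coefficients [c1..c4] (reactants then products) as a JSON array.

D: 5·1+1·1+4·3 = 18 | 6·3 = 18
T: 5·0+1·0+4·3 = 12 | 6·2 = 12
G: 5·4+1·2+4·5 = 42 | 6·7 = 42
A: 5·3+1·5+4·4 = 36 | 6·6 = 36
gcd(5,1,4,6) = 1

Coefficients: [5, 1, 4, 6]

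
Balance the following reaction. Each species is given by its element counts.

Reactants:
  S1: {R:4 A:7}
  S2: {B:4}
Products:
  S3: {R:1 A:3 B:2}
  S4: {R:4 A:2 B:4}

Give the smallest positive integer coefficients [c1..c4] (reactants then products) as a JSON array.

R: 2·4+3·0 = 8 | 4·1+1·4 = 8
A: 2·7+3·0 = 14 | 4·3+1·2 = 14
B: 2·0+3·4 = 12 | 4·2+1·4 = 12
gcd(2,3,4,1) = 1

Coefficients: [2, 3, 4, 1]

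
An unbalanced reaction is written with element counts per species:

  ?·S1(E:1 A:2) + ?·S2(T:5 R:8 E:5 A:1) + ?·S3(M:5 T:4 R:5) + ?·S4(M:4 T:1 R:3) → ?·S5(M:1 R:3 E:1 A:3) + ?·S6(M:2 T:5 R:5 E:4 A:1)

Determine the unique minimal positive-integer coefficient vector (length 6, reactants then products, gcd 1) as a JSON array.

M: 5·0+2·0+1·5+1·4 = 9 | 3·1+3·2 = 9
T: 5·0+2·5+1·4+1·1 = 15 | 3·0+3·5 = 15
R: 5·0+2·8+1·5+1·3 = 24 | 3·3+3·5 = 24
E: 5·1+2·5+1·0+1·0 = 15 | 3·1+3·4 = 15
A: 5·2+2·1+1·0+1·0 = 12 | 3·3+3·1 = 12
gcd(5,2,1,1,3,3) = 1

Coefficients: [5, 2, 1, 1, 3, 3]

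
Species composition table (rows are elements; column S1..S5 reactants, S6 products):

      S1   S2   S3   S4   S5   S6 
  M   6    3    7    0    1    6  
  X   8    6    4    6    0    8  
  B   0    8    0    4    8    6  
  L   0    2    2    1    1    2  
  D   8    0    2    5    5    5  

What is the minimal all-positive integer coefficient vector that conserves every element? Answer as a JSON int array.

Coefficients: [2, 3, 2, 1, 1, 6]

M: 2·6+3·3+2·7+1·0+1·1 = 36 | 6·6 = 36
X: 2·8+3·6+2·4+1·6+1·0 = 48 | 6·8 = 48
B: 2·0+3·8+2·0+1·4+1·8 = 36 | 6·6 = 36
L: 2·0+3·2+2·2+1·1+1·1 = 12 | 6·2 = 12
D: 2·8+3·0+2·2+1·5+1·5 = 30 | 6·5 = 30
gcd(2,3,2,1,1,6) = 1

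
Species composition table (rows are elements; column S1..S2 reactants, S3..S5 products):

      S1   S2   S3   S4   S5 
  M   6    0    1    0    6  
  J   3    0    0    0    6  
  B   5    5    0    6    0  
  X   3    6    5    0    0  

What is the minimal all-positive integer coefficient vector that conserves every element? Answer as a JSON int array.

M: 2·6+4·0 = 12 | 6·1+5·0+1·6 = 12
J: 2·3+4·0 = 6 | 6·0+5·0+1·6 = 6
B: 2·5+4·5 = 30 | 6·0+5·6+1·0 = 30
X: 2·3+4·6 = 30 | 6·5+5·0+1·0 = 30
gcd(2,4,6,5,1) = 1

Coefficients: [2, 4, 6, 5, 1]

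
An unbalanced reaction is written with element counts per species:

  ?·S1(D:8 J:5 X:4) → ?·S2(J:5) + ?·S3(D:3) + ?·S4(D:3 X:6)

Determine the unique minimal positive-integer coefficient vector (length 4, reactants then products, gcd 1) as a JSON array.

Coefficients: [3, 3, 6, 2]

D: 3·8 = 24 | 3·0+6·3+2·3 = 24
J: 3·5 = 15 | 3·5+6·0+2·0 = 15
X: 3·4 = 12 | 3·0+6·0+2·6 = 12
gcd(3,3,6,2) = 1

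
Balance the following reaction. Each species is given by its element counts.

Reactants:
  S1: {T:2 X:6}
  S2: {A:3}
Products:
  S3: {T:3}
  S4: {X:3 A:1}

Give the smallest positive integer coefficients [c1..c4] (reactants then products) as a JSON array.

T: 3·2+2·0 = 6 | 2·3+6·0 = 6
X: 3·6+2·0 = 18 | 2·0+6·3 = 18
A: 3·0+2·3 = 6 | 2·0+6·1 = 6
gcd(3,2,2,6) = 1

Coefficients: [3, 2, 2, 6]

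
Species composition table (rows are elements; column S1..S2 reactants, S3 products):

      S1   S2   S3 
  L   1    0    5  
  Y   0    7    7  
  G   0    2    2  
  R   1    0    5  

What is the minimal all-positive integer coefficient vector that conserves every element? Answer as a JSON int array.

Coefficients: [5, 1, 1]

L: 5·1+1·0 = 5 | 1·5 = 5
Y: 5·0+1·7 = 7 | 1·7 = 7
G: 5·0+1·2 = 2 | 1·2 = 2
R: 5·1+1·0 = 5 | 1·5 = 5
gcd(5,1,1) = 1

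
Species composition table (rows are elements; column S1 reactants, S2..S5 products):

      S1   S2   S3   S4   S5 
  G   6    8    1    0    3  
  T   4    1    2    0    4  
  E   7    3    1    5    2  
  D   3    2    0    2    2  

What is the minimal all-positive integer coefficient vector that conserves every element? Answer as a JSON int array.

Coefficients: [4, 2, 5, 3, 1]

G: 4·6 = 24 | 2·8+5·1+3·0+1·3 = 24
T: 4·4 = 16 | 2·1+5·2+3·0+1·4 = 16
E: 4·7 = 28 | 2·3+5·1+3·5+1·2 = 28
D: 4·3 = 12 | 2·2+5·0+3·2+1·2 = 12
gcd(4,2,5,3,1) = 1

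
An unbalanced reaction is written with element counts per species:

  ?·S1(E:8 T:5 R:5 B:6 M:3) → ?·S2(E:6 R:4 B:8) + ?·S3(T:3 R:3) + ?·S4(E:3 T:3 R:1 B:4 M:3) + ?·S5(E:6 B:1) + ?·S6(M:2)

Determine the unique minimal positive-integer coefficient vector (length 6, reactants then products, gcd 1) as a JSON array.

E: 6·8 = 48 | 2·6+6·0+4·3+4·6+3·0 = 48
T: 6·5 = 30 | 2·0+6·3+4·3+4·0+3·0 = 30
R: 6·5 = 30 | 2·4+6·3+4·1+4·0+3·0 = 30
B: 6·6 = 36 | 2·8+6·0+4·4+4·1+3·0 = 36
M: 6·3 = 18 | 2·0+6·0+4·3+4·0+3·2 = 18
gcd(6,2,6,4,4,3) = 1

Coefficients: [6, 2, 6, 4, 4, 3]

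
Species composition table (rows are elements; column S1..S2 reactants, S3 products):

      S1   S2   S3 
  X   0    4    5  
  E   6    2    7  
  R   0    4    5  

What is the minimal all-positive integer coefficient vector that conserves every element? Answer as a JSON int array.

X: 3·0+5·4 = 20 | 4·5 = 20
E: 3·6+5·2 = 28 | 4·7 = 28
R: 3·0+5·4 = 20 | 4·5 = 20
gcd(3,5,4) = 1

Coefficients: [3, 5, 4]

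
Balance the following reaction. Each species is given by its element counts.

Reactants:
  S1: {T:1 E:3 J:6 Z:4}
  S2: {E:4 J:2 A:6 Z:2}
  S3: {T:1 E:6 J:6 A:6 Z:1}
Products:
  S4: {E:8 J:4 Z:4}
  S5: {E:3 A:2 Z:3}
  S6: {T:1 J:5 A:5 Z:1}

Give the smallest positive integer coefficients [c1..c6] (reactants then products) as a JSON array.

T: 5·1+5·0+1·1 = 6 | 4·0+3·0+6·1 = 6
E: 5·3+5·4+1·6 = 41 | 4·8+3·3+6·0 = 41
J: 5·6+5·2+1·6 = 46 | 4·4+3·0+6·5 = 46
A: 5·0+5·6+1·6 = 36 | 4·0+3·2+6·5 = 36
Z: 5·4+5·2+1·1 = 31 | 4·4+3·3+6·1 = 31
gcd(5,5,1,4,3,6) = 1

Coefficients: [5, 5, 1, 4, 3, 6]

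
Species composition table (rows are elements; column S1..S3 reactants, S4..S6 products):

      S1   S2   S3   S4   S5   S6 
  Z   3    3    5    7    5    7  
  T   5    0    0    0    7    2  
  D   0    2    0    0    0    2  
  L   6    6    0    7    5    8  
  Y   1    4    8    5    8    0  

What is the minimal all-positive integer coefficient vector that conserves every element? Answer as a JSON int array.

Z: 6·3+1·3+4·5 = 41 | 2·7+4·5+1·7 = 41
T: 6·5+1·0+4·0 = 30 | 2·0+4·7+1·2 = 30
D: 6·0+1·2+4·0 = 2 | 2·0+4·0+1·2 = 2
L: 6·6+1·6+4·0 = 42 | 2·7+4·5+1·8 = 42
Y: 6·1+1·4+4·8 = 42 | 2·5+4·8+1·0 = 42
gcd(6,1,4,2,4,1) = 1

Coefficients: [6, 1, 4, 2, 4, 1]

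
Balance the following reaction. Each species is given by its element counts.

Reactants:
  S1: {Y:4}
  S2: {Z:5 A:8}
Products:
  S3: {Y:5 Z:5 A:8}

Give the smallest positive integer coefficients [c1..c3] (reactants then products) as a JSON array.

Y: 5·4+4·0 = 20 | 4·5 = 20
Z: 5·0+4·5 = 20 | 4·5 = 20
A: 5·0+4·8 = 32 | 4·8 = 32
gcd(5,4,4) = 1

Coefficients: [5, 4, 4]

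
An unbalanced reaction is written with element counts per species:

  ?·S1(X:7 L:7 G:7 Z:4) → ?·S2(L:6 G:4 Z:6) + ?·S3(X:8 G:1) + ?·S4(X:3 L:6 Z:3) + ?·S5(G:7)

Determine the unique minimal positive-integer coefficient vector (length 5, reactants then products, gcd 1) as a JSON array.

Coefficients: [6, 1, 3, 6, 5]

X: 6·7 = 42 | 1·0+3·8+6·3+5·0 = 42
L: 6·7 = 42 | 1·6+3·0+6·6+5·0 = 42
G: 6·7 = 42 | 1·4+3·1+6·0+5·7 = 42
Z: 6·4 = 24 | 1·6+3·0+6·3+5·0 = 24
gcd(6,1,3,6,5) = 1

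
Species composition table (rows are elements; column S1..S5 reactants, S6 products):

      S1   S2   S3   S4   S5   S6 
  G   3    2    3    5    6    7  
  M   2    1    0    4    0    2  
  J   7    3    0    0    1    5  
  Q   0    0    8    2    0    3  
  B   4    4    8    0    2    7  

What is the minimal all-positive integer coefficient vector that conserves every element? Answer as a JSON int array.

Coefficients: [3, 2, 2, 1, 3, 6]

G: 3·3+2·2+2·3+1·5+3·6 = 42 | 6·7 = 42
M: 3·2+2·1+2·0+1·4+3·0 = 12 | 6·2 = 12
J: 3·7+2·3+2·0+1·0+3·1 = 30 | 6·5 = 30
Q: 3·0+2·0+2·8+1·2+3·0 = 18 | 6·3 = 18
B: 3·4+2·4+2·8+1·0+3·2 = 42 | 6·7 = 42
gcd(3,2,2,1,3,6) = 1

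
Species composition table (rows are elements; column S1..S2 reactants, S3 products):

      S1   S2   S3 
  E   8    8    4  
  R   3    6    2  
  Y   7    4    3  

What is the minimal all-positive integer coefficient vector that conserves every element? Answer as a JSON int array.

Coefficients: [2, 1, 6]

E: 2·8+1·8 = 24 | 6·4 = 24
R: 2·3+1·6 = 12 | 6·2 = 12
Y: 2·7+1·4 = 18 | 6·3 = 18
gcd(2,1,6) = 1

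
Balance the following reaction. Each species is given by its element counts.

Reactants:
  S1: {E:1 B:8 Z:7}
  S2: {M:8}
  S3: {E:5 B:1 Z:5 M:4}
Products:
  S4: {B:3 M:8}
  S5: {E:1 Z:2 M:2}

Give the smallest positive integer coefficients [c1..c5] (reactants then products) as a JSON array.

E: 1·1+4·0+1·5 = 6 | 3·0+6·1 = 6
B: 1·8+4·0+1·1 = 9 | 3·3+6·0 = 9
Z: 1·7+4·0+1·5 = 12 | 3·0+6·2 = 12
M: 1·0+4·8+1·4 = 36 | 3·8+6·2 = 36
gcd(1,4,1,3,6) = 1

Coefficients: [1, 4, 1, 3, 6]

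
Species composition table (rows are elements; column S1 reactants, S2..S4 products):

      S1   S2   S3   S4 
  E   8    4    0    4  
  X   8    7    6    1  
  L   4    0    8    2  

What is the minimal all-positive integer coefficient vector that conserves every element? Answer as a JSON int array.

E: 5·8 = 40 | 4·4+1·0+6·4 = 40
X: 5·8 = 40 | 4·7+1·6+6·1 = 40
L: 5·4 = 20 | 4·0+1·8+6·2 = 20
gcd(5,4,1,6) = 1

Coefficients: [5, 4, 1, 6]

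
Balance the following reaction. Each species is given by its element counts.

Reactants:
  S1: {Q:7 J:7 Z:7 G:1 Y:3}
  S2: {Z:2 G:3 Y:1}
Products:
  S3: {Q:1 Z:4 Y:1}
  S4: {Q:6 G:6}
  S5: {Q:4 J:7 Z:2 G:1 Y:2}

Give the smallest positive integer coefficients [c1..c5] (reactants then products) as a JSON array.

Coefficients: [4, 2, 6, 1, 4]

Q: 4·7+2·0 = 28 | 6·1+1·6+4·4 = 28
J: 4·7+2·0 = 28 | 6·0+1·0+4·7 = 28
Z: 4·7+2·2 = 32 | 6·4+1·0+4·2 = 32
G: 4·1+2·3 = 10 | 6·0+1·6+4·1 = 10
Y: 4·3+2·1 = 14 | 6·1+1·0+4·2 = 14
gcd(4,2,6,1,4) = 1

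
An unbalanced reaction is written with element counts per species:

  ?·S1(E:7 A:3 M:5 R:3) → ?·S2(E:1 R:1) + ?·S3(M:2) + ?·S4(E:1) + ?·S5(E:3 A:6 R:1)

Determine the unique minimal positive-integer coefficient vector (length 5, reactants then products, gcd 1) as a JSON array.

Coefficients: [2, 5, 5, 6, 1]

E: 2·7 = 14 | 5·1+5·0+6·1+1·3 = 14
A: 2·3 = 6 | 5·0+5·0+6·0+1·6 = 6
M: 2·5 = 10 | 5·0+5·2+6·0+1·0 = 10
R: 2·3 = 6 | 5·1+5·0+6·0+1·1 = 6
gcd(2,5,5,6,1) = 1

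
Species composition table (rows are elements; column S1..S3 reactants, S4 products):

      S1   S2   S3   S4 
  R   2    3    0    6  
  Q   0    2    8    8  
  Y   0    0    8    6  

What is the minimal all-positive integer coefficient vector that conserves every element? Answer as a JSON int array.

R: 6·2+4·3+3·0 = 24 | 4·6 = 24
Q: 6·0+4·2+3·8 = 32 | 4·8 = 32
Y: 6·0+4·0+3·8 = 24 | 4·6 = 24
gcd(6,4,3,4) = 1

Coefficients: [6, 4, 3, 4]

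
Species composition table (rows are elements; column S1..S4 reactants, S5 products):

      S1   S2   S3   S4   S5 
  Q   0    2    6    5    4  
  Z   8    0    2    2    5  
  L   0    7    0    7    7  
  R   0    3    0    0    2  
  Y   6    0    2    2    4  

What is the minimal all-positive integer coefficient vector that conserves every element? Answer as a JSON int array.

Coefficients: [3, 4, 1, 2, 6]

Q: 3·0+4·2+1·6+2·5 = 24 | 6·4 = 24
Z: 3·8+4·0+1·2+2·2 = 30 | 6·5 = 30
L: 3·0+4·7+1·0+2·7 = 42 | 6·7 = 42
R: 3·0+4·3+1·0+2·0 = 12 | 6·2 = 12
Y: 3·6+4·0+1·2+2·2 = 24 | 6·4 = 24
gcd(3,4,1,2,6) = 1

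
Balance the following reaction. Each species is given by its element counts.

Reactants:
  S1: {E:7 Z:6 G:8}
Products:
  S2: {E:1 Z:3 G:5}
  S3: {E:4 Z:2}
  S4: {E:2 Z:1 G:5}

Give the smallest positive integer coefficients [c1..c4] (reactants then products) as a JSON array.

Coefficients: [5, 5, 6, 3]

E: 5·7 = 35 | 5·1+6·4+3·2 = 35
Z: 5·6 = 30 | 5·3+6·2+3·1 = 30
G: 5·8 = 40 | 5·5+6·0+3·5 = 40
gcd(5,5,6,3) = 1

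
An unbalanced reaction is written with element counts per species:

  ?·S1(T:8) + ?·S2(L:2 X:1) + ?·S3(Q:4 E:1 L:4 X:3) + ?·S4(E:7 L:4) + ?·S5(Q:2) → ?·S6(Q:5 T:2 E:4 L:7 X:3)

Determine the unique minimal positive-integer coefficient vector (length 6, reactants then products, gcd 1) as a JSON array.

Q: 1·0+6·0+2·4+2·0+6·2 = 20 | 4·5 = 20
T: 1·8+6·0+2·0+2·0+6·0 = 8 | 4·2 = 8
E: 1·0+6·0+2·1+2·7+6·0 = 16 | 4·4 = 16
L: 1·0+6·2+2·4+2·4+6·0 = 28 | 4·7 = 28
X: 1·0+6·1+2·3+2·0+6·0 = 12 | 4·3 = 12
gcd(1,6,2,2,6,4) = 1

Coefficients: [1, 6, 2, 2, 6, 4]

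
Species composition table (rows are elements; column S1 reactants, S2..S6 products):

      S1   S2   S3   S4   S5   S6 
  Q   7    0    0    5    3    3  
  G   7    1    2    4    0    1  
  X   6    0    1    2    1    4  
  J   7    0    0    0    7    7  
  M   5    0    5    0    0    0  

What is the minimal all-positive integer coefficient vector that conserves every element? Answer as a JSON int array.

Q: 5·7 = 35 | 5·0+5·0+4·5+1·3+4·3 = 35
G: 5·7 = 35 | 5·1+5·2+4·4+1·0+4·1 = 35
X: 5·6 = 30 | 5·0+5·1+4·2+1·1+4·4 = 30
J: 5·7 = 35 | 5·0+5·0+4·0+1·7+4·7 = 35
M: 5·5 = 25 | 5·0+5·5+4·0+1·0+4·0 = 25
gcd(5,5,5,4,1,4) = 1

Coefficients: [5, 5, 5, 4, 1, 4]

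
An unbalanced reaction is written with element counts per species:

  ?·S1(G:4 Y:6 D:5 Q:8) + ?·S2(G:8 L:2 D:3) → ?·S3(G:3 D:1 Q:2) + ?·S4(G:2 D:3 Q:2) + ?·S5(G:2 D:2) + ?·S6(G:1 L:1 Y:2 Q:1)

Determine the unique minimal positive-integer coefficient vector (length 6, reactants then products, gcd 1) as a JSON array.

G: 2·4+3·8 = 32 | 4·3+1·2+6·2+6·1 = 32
L: 2·0+3·2 = 6 | 4·0+1·0+6·0+6·1 = 6
Y: 2·6+3·0 = 12 | 4·0+1·0+6·0+6·2 = 12
D: 2·5+3·3 = 19 | 4·1+1·3+6·2+6·0 = 19
Q: 2·8+3·0 = 16 | 4·2+1·2+6·0+6·1 = 16
gcd(2,3,4,1,6,6) = 1

Coefficients: [2, 3, 4, 1, 6, 6]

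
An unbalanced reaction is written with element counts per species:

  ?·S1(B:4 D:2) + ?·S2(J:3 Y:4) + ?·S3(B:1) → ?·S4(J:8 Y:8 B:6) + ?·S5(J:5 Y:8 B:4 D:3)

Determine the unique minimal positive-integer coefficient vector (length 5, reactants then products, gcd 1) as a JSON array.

Coefficients: [3, 6, 2, 1, 2]

J: 3·0+6·3+2·0 = 18 | 1·8+2·5 = 18
Y: 3·0+6·4+2·0 = 24 | 1·8+2·8 = 24
B: 3·4+6·0+2·1 = 14 | 1·6+2·4 = 14
D: 3·2+6·0+2·0 = 6 | 1·0+2·3 = 6
gcd(3,6,2,1,2) = 1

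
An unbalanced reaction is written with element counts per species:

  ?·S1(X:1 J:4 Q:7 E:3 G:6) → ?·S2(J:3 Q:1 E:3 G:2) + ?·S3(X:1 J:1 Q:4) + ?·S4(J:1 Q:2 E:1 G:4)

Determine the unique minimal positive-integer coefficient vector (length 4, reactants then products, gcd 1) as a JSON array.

X: 5·1 = 5 | 3·0+5·1+6·0 = 5
J: 5·4 = 20 | 3·3+5·1+6·1 = 20
Q: 5·7 = 35 | 3·1+5·4+6·2 = 35
E: 5·3 = 15 | 3·3+5·0+6·1 = 15
G: 5·6 = 30 | 3·2+5·0+6·4 = 30
gcd(5,3,5,6) = 1

Coefficients: [5, 3, 5, 6]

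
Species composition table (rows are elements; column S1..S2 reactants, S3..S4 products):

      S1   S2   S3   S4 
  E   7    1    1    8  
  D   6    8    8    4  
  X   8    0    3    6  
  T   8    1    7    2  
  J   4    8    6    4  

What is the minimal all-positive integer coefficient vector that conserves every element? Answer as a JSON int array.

E: 6·7+4·1 = 46 | 6·1+5·8 = 46
D: 6·6+4·8 = 68 | 6·8+5·4 = 68
X: 6·8+4·0 = 48 | 6·3+5·6 = 48
T: 6·8+4·1 = 52 | 6·7+5·2 = 52
J: 6·4+4·8 = 56 | 6·6+5·4 = 56
gcd(6,4,6,5) = 1

Coefficients: [6, 4, 6, 5]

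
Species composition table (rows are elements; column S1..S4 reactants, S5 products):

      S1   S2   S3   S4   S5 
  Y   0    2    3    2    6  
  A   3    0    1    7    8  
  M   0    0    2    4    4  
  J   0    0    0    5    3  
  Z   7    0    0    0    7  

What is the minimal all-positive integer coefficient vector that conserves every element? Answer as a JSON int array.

Coefficients: [5, 6, 4, 3, 5]

Y: 5·0+6·2+4·3+3·2 = 30 | 5·6 = 30
A: 5·3+6·0+4·1+3·7 = 40 | 5·8 = 40
M: 5·0+6·0+4·2+3·4 = 20 | 5·4 = 20
J: 5·0+6·0+4·0+3·5 = 15 | 5·3 = 15
Z: 5·7+6·0+4·0+3·0 = 35 | 5·7 = 35
gcd(5,6,4,3,5) = 1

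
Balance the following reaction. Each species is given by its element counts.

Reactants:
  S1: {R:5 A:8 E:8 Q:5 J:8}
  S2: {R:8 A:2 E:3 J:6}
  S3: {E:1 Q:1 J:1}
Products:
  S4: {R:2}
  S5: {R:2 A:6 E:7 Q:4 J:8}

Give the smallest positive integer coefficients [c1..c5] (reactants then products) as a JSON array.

R: 2·5+1·8+2·0 = 18 | 6·2+3·2 = 18
A: 2·8+1·2+2·0 = 18 | 6·0+3·6 = 18
E: 2·8+1·3+2·1 = 21 | 6·0+3·7 = 21
Q: 2·5+1·0+2·1 = 12 | 6·0+3·4 = 12
J: 2·8+1·6+2·1 = 24 | 6·0+3·8 = 24
gcd(2,1,2,6,3) = 1

Coefficients: [2, 1, 2, 6, 3]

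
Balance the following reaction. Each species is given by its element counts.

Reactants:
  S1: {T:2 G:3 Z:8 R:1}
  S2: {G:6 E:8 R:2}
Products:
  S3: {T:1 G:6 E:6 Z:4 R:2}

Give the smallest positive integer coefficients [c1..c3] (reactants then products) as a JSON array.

T: 2·2+3·0 = 4 | 4·1 = 4
G: 2·3+3·6 = 24 | 4·6 = 24
E: 2·0+3·8 = 24 | 4·6 = 24
Z: 2·8+3·0 = 16 | 4·4 = 16
R: 2·1+3·2 = 8 | 4·2 = 8
gcd(2,3,4) = 1

Coefficients: [2, 3, 4]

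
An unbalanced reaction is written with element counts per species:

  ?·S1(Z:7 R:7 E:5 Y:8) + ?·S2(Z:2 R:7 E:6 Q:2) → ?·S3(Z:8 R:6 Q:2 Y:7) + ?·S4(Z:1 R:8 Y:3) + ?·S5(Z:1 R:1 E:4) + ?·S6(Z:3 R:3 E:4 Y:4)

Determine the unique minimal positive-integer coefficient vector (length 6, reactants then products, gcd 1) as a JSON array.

Z: 4·7+2·2 = 32 | 2·8+2·1+5·1+3·3 = 32
R: 4·7+2·7 = 42 | 2·6+2·8+5·1+3·3 = 42
E: 4·5+2·6 = 32 | 2·0+2·0+5·4+3·4 = 32
Q: 4·0+2·2 = 4 | 2·2+2·0+5·0+3·0 = 4
Y: 4·8+2·0 = 32 | 2·7+2·3+5·0+3·4 = 32
gcd(4,2,2,2,5,3) = 1

Coefficients: [4, 2, 2, 2, 5, 3]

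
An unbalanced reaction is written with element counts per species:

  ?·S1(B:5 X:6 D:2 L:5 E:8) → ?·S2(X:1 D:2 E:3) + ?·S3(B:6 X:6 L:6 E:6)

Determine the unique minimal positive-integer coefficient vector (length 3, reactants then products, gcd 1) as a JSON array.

Coefficients: [6, 6, 5]

B: 6·5 = 30 | 6·0+5·6 = 30
X: 6·6 = 36 | 6·1+5·6 = 36
D: 6·2 = 12 | 6·2+5·0 = 12
L: 6·5 = 30 | 6·0+5·6 = 30
E: 6·8 = 48 | 6·3+5·6 = 48
gcd(6,6,5) = 1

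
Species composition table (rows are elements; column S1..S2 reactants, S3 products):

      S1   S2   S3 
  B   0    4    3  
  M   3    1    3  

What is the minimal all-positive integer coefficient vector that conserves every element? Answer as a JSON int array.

B: 3·0+3·4 = 12 | 4·3 = 12
M: 3·3+3·1 = 12 | 4·3 = 12
gcd(3,3,4) = 1

Coefficients: [3, 3, 4]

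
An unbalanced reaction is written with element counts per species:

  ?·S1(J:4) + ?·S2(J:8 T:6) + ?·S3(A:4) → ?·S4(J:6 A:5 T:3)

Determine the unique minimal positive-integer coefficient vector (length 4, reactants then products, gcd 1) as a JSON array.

J: 2·4+2·8+5·0 = 24 | 4·6 = 24
A: 2·0+2·0+5·4 = 20 | 4·5 = 20
T: 2·0+2·6+5·0 = 12 | 4·3 = 12
gcd(2,2,5,4) = 1

Coefficients: [2, 2, 5, 4]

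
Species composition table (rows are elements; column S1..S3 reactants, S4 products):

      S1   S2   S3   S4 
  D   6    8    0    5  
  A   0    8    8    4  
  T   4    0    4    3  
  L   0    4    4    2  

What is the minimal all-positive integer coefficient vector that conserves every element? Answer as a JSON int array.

D: 2·6+1·8+1·0 = 20 | 4·5 = 20
A: 2·0+1·8+1·8 = 16 | 4·4 = 16
T: 2·4+1·0+1·4 = 12 | 4·3 = 12
L: 2·0+1·4+1·4 = 8 | 4·2 = 8
gcd(2,1,1,4) = 1

Coefficients: [2, 1, 1, 4]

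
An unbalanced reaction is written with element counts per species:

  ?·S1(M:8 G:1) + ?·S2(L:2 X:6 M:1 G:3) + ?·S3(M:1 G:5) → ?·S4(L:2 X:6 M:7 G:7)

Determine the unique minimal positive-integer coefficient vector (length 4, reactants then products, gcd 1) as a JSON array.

L: 2·0+3·2+2·0 = 6 | 3·2 = 6
X: 2·0+3·6+2·0 = 18 | 3·6 = 18
M: 2·8+3·1+2·1 = 21 | 3·7 = 21
G: 2·1+3·3+2·5 = 21 | 3·7 = 21
gcd(2,3,2,3) = 1

Coefficients: [2, 3, 2, 3]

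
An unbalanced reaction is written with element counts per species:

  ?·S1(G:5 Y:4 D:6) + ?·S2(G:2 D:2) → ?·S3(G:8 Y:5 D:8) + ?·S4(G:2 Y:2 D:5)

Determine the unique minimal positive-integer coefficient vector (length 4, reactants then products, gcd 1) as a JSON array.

G: 6·5+3·2 = 36 | 4·8+2·2 = 36
Y: 6·4+3·0 = 24 | 4·5+2·2 = 24
D: 6·6+3·2 = 42 | 4·8+2·5 = 42
gcd(6,3,4,2) = 1

Coefficients: [6, 3, 4, 2]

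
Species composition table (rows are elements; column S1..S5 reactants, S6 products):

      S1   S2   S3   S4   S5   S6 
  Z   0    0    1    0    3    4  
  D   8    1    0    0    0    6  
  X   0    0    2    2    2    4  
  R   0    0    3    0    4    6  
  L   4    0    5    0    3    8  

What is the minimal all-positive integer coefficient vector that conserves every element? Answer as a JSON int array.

Z: 3·0+6·0+2·1+2·0+6·3 = 20 | 5·4 = 20
D: 3·8+6·1+2·0+2·0+6·0 = 30 | 5·6 = 30
X: 3·0+6·0+2·2+2·2+6·2 = 20 | 5·4 = 20
R: 3·0+6·0+2·3+2·0+6·4 = 30 | 5·6 = 30
L: 3·4+6·0+2·5+2·0+6·3 = 40 | 5·8 = 40
gcd(3,6,2,2,6,5) = 1

Coefficients: [3, 6, 2, 2, 6, 5]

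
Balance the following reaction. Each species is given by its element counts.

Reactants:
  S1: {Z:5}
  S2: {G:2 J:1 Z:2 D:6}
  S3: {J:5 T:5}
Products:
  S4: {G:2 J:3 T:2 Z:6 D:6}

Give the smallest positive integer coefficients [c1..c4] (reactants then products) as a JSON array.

G: 4·0+5·2+2·0 = 10 | 5·2 = 10
J: 4·0+5·1+2·5 = 15 | 5·3 = 15
T: 4·0+5·0+2·5 = 10 | 5·2 = 10
Z: 4·5+5·2+2·0 = 30 | 5·6 = 30
D: 4·0+5·6+2·0 = 30 | 5·6 = 30
gcd(4,5,2,5) = 1

Coefficients: [4, 5, 2, 5]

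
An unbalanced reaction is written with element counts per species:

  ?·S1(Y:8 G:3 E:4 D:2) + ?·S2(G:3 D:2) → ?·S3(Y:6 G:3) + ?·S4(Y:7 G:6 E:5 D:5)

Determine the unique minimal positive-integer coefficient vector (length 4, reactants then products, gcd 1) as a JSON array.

Coefficients: [5, 5, 2, 4]

Y: 5·8+5·0 = 40 | 2·6+4·7 = 40
G: 5·3+5·3 = 30 | 2·3+4·6 = 30
E: 5·4+5·0 = 20 | 2·0+4·5 = 20
D: 5·2+5·2 = 20 | 2·0+4·5 = 20
gcd(5,5,2,4) = 1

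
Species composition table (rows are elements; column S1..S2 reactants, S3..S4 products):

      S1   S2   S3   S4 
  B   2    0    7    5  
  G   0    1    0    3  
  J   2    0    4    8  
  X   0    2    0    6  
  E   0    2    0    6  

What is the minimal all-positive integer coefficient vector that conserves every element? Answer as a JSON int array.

B: 6·2+3·0 = 12 | 1·7+1·5 = 12
G: 6·0+3·1 = 3 | 1·0+1·3 = 3
J: 6·2+3·0 = 12 | 1·4+1·8 = 12
X: 6·0+3·2 = 6 | 1·0+1·6 = 6
E: 6·0+3·2 = 6 | 1·0+1·6 = 6
gcd(6,3,1,1) = 1

Coefficients: [6, 3, 1, 1]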